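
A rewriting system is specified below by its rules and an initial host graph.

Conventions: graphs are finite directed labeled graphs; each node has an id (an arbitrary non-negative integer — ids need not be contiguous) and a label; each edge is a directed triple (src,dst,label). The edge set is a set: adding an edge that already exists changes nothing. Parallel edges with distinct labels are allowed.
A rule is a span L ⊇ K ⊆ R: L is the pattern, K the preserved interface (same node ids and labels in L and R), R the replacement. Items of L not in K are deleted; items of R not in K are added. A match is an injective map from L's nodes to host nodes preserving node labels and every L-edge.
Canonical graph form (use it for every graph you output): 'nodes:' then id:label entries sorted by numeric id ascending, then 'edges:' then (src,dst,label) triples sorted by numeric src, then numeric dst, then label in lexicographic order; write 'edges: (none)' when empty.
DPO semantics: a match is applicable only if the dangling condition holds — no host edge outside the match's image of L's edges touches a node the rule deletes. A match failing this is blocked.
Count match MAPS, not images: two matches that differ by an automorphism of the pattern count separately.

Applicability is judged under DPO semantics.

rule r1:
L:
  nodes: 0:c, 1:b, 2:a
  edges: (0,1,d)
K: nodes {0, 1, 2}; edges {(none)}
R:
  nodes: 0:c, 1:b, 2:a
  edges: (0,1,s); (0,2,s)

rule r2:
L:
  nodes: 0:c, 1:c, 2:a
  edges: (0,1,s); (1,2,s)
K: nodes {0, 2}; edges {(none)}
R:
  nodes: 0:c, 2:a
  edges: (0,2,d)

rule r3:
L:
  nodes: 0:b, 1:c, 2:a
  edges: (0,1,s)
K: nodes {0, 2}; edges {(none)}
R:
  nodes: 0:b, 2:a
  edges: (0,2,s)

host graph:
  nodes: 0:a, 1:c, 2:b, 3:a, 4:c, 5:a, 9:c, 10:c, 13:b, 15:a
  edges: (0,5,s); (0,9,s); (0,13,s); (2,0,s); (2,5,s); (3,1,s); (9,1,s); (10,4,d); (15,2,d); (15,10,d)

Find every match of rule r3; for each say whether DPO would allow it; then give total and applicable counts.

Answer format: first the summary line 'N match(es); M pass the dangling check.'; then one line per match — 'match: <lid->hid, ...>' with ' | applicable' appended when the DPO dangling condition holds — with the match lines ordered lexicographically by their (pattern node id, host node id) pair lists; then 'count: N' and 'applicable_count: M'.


0 match(es); 0 pass the dangling check.
count: 0
applicable_count: 0


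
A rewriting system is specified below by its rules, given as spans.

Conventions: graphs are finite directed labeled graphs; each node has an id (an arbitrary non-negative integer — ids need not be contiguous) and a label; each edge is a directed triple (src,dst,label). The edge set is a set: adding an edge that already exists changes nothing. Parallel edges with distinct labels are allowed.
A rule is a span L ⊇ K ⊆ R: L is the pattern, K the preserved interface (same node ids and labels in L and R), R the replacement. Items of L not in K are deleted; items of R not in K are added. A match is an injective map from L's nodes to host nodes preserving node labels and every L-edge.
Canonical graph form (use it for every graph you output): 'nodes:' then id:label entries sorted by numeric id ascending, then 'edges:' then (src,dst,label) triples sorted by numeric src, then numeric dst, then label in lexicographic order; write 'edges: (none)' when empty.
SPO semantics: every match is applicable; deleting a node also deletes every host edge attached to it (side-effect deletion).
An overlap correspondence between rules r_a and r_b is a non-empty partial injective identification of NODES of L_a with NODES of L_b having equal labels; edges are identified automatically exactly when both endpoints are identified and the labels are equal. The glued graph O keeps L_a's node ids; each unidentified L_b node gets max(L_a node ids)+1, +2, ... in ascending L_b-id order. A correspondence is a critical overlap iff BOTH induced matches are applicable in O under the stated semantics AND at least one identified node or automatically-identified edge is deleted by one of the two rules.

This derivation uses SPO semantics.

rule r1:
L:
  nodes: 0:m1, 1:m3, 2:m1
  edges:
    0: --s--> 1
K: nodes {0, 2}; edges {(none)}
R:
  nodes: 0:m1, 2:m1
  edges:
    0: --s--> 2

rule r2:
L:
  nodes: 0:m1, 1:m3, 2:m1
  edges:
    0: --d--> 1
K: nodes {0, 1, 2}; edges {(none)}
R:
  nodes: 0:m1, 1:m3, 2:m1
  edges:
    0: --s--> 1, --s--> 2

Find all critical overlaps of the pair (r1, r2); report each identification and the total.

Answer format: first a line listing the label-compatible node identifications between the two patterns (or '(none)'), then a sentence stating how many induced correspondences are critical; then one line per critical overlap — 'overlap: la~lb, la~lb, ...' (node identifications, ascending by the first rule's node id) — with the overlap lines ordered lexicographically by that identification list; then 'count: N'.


label-compatible node identifications between L(r1) and L(r2): 0~0, 0~2, 1~1, 2~0, 2~2
7 of the induced correspondences are critical overlaps of r1 and r2.
overlap: 0~0, 1~1
overlap: 0~0, 1~1, 2~2
overlap: 0~2, 1~1
overlap: 0~2, 1~1, 2~0
overlap: 1~1
overlap: 1~1, 2~0
overlap: 1~1, 2~2
count: 7


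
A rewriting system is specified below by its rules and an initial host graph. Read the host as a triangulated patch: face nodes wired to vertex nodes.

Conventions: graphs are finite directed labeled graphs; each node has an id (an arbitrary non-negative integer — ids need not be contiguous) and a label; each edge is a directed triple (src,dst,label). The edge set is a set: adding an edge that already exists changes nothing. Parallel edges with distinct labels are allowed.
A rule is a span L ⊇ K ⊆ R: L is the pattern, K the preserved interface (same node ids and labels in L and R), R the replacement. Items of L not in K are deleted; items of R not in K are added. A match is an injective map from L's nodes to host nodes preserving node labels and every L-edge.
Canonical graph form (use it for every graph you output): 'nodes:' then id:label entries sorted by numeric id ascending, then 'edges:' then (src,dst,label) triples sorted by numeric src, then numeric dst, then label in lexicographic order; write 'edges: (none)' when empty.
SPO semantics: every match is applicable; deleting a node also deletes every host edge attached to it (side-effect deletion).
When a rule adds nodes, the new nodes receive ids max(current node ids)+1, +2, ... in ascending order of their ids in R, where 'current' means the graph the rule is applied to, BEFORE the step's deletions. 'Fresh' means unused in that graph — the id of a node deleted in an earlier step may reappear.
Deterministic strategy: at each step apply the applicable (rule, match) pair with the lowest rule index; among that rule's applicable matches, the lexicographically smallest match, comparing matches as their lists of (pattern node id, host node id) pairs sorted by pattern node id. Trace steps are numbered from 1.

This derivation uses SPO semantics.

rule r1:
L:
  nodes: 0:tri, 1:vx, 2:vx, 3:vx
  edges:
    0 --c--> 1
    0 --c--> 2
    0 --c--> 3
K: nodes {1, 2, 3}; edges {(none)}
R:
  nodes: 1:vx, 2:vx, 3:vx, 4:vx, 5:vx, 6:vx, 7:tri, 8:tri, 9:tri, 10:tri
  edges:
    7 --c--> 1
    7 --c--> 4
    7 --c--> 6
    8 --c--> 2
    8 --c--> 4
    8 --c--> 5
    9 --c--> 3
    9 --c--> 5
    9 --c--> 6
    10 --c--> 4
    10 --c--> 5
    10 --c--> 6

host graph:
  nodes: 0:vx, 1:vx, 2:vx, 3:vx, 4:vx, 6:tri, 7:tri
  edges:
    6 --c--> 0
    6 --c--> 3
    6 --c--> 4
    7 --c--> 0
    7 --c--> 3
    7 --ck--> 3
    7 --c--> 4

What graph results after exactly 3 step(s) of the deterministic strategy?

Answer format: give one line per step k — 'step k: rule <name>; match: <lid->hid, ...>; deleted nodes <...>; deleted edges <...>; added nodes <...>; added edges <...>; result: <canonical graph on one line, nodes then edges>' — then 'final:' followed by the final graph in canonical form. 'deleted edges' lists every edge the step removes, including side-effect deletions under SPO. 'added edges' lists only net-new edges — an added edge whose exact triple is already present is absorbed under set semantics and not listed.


step 1: rule r1; match: 0->6, 1->0, 2->3, 3->4; deleted nodes 6; deleted edges (6,0,c); (6,3,c); (6,4,c); added nodes 8, 9, 10, 11, 12, 13, 14; added edges (11,0,c); (11,8,c); (11,10,c); (12,3,c); (12,8,c); (12,9,c); (13,4,c); (13,9,c); (13,10,c); (14,8,c); (14,9,c); (14,10,c); result: nodes: 0:vx, 1:vx, 2:vx, 3:vx, 4:vx, 7:tri, 8:vx, 9:vx, 10:vx, 11:tri, 12:tri, 13:tri, 14:tri edges: (7,0,c); (7,3,c); (7,3,ck); (7,4,c); (11,0,c); (11,8,c); (11,10,c); (12,3,c); (12,8,c); (12,9,c); (13,4,c); (13,9,c); (13,10,c); (14,8,c); (14,9,c); (14,10,c)
step 2: rule r1; match: 0->7, 1->0, 2->3, 3->4; deleted nodes 7; deleted edges (7,0,c); (7,3,c); (7,3,ck); (7,4,c); added nodes 15, 16, 17, 18, 19, 20, 21; added edges (18,0,c); (18,15,c); (18,17,c); (19,3,c); (19,15,c); (19,16,c); (20,4,c); (20,16,c); (20,17,c); (21,15,c); (21,16,c); (21,17,c); result: nodes: 0:vx, 1:vx, 2:vx, 3:vx, 4:vx, 8:vx, 9:vx, 10:vx, 11:tri, 12:tri, 13:tri, 14:tri, 15:vx, 16:vx, 17:vx, 18:tri, 19:tri, 20:tri, 21:tri edges: (11,0,c); (11,8,c); (11,10,c); (12,3,c); (12,8,c); (12,9,c); (13,4,c); (13,9,c); (13,10,c); (14,8,c); (14,9,c); (14,10,c); (18,0,c); (18,15,c); (18,17,c); (19,3,c); (19,15,c); (19,16,c); (20,4,c); (20,16,c); (20,17,c); (21,15,c); (21,16,c); (21,17,c)
step 3: rule r1; match: 0->11, 1->0, 2->8, 3->10; deleted nodes 11; deleted edges (11,0,c); (11,8,c); (11,10,c); added nodes 22, 23, 24, 25, 26, 27, 28; added edges (25,0,c); (25,22,c); (25,24,c); (26,8,c); (26,22,c); (26,23,c); (27,10,c); (27,23,c); (27,24,c); (28,22,c); (28,23,c); (28,24,c); result: nodes: 0:vx, 1:vx, 2:vx, 3:vx, 4:vx, 8:vx, 9:vx, 10:vx, 12:tri, 13:tri, 14:tri, 15:vx, 16:vx, 17:vx, 18:tri, 19:tri, 20:tri, 21:tri, 22:vx, 23:vx, 24:vx, 25:tri, 26:tri, 27:tri, 28:tri edges: (12,3,c); (12,8,c); (12,9,c); (13,4,c); (13,9,c); (13,10,c); (14,8,c); (14,9,c); (14,10,c); (18,0,c); (18,15,c); (18,17,c); (19,3,c); (19,15,c); (19,16,c); (20,4,c); (20,16,c); (20,17,c); (21,15,c); (21,16,c); (21,17,c); (25,0,c); (25,22,c); (25,24,c); (26,8,c); (26,22,c); (26,23,c); (27,10,c); (27,23,c); (27,24,c); (28,22,c); (28,23,c); (28,24,c)
final:
nodes: 0:vx, 1:vx, 2:vx, 3:vx, 4:vx, 8:vx, 9:vx, 10:vx, 12:tri, 13:tri, 14:tri, 15:vx, 16:vx, 17:vx, 18:tri, 19:tri, 20:tri, 21:tri, 22:vx, 23:vx, 24:vx, 25:tri, 26:tri, 27:tri, 28:tri
edges: (12,3,c); (12,8,c); (12,9,c); (13,4,c); (13,9,c); (13,10,c); (14,8,c); (14,9,c); (14,10,c); (18,0,c); (18,15,c); (18,17,c); (19,3,c); (19,15,c); (19,16,c); (20,4,c); (20,16,c); (20,17,c); (21,15,c); (21,16,c); (21,17,c); (25,0,c); (25,22,c); (25,24,c); (26,8,c); (26,22,c); (26,23,c); (27,10,c); (27,23,c); (27,24,c); (28,22,c); (28,23,c); (28,24,c)


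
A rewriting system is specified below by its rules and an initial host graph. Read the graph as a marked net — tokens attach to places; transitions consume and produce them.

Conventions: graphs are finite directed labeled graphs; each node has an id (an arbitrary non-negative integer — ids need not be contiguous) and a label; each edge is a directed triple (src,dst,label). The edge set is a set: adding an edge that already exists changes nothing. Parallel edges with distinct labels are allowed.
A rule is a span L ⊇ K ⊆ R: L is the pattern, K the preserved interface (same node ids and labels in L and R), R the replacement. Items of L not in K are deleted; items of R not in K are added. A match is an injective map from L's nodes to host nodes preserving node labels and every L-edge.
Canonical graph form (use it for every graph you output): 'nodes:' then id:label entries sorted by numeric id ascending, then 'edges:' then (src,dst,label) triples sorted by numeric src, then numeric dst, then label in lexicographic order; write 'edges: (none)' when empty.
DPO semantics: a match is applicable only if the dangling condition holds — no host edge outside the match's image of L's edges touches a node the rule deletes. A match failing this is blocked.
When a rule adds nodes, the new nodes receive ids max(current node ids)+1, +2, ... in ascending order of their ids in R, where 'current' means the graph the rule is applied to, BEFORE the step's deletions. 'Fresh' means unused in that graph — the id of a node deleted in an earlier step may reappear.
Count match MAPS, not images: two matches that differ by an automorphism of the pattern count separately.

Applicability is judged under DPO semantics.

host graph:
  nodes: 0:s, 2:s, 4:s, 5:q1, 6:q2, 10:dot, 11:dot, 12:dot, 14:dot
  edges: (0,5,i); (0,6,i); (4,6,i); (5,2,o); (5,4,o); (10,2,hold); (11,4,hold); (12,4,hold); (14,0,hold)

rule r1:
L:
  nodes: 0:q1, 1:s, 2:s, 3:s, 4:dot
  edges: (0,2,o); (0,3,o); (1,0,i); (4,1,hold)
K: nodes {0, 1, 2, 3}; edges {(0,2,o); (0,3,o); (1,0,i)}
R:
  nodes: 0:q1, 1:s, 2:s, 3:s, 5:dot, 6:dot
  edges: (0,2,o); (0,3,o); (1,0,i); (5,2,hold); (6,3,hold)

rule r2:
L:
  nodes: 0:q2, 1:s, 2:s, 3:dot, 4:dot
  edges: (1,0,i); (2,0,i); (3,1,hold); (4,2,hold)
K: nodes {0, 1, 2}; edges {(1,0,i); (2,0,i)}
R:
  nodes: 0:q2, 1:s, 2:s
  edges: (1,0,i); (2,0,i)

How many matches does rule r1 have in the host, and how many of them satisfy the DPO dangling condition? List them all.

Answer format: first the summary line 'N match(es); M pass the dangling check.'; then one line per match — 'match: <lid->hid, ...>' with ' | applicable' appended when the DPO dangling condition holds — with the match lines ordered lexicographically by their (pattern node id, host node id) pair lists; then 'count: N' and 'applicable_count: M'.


2 match(es); 2 pass the dangling check.
match: 0->5, 1->0, 2->2, 3->4, 4->14 | applicable
match: 0->5, 1->0, 2->4, 3->2, 4->14 | applicable
count: 2
applicable_count: 2


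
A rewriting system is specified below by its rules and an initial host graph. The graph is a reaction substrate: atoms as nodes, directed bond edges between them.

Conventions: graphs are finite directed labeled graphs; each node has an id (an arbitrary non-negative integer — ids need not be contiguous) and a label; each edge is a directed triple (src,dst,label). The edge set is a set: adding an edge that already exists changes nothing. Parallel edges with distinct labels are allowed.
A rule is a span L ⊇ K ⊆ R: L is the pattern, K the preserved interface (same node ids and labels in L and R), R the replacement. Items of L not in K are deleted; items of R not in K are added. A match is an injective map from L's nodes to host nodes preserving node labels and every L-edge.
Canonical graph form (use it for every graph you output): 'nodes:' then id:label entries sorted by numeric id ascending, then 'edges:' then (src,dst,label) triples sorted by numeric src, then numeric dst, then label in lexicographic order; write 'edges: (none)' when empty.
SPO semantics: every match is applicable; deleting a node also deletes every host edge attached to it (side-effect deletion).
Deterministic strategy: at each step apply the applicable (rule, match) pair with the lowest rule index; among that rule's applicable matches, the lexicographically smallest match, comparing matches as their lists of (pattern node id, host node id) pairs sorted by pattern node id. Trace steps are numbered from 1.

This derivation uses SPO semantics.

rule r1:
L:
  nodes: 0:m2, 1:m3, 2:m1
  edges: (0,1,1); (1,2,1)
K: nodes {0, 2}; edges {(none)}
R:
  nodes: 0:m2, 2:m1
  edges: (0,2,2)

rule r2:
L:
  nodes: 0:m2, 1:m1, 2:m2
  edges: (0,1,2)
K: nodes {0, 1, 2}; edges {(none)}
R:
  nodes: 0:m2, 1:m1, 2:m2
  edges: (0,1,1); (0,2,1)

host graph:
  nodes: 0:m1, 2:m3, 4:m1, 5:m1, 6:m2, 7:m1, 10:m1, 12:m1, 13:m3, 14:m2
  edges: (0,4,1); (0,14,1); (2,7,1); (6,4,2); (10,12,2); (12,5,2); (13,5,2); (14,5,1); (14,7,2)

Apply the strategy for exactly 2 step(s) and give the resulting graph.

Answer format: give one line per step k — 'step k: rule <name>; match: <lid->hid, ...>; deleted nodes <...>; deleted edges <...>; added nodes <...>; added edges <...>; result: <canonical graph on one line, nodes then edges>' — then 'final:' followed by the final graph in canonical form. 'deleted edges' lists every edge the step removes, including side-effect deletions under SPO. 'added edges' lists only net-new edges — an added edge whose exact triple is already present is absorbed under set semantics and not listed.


step 1: rule r2; match: 0->6, 1->4, 2->14; deleted nodes (none); deleted edges (6,4,2); added nodes (none); added edges (6,4,1); (6,14,1); result: nodes: 0:m1, 2:m3, 4:m1, 5:m1, 6:m2, 7:m1, 10:m1, 12:m1, 13:m3, 14:m2 edges: (0,4,1); (0,14,1); (2,7,1); (6,4,1); (6,14,1); (10,12,2); (12,5,2); (13,5,2); (14,5,1); (14,7,2)
step 2: rule r2; match: 0->14, 1->7, 2->6; deleted nodes (none); deleted edges (14,7,2); added nodes (none); added edges (14,6,1); (14,7,1); result: nodes: 0:m1, 2:m3, 4:m1, 5:m1, 6:m2, 7:m1, 10:m1, 12:m1, 13:m3, 14:m2 edges: (0,4,1); (0,14,1); (2,7,1); (6,4,1); (6,14,1); (10,12,2); (12,5,2); (13,5,2); (14,5,1); (14,6,1); (14,7,1)
final:
nodes: 0:m1, 2:m3, 4:m1, 5:m1, 6:m2, 7:m1, 10:m1, 12:m1, 13:m3, 14:m2
edges: (0,4,1); (0,14,1); (2,7,1); (6,4,1); (6,14,1); (10,12,2); (12,5,2); (13,5,2); (14,5,1); (14,6,1); (14,7,1)


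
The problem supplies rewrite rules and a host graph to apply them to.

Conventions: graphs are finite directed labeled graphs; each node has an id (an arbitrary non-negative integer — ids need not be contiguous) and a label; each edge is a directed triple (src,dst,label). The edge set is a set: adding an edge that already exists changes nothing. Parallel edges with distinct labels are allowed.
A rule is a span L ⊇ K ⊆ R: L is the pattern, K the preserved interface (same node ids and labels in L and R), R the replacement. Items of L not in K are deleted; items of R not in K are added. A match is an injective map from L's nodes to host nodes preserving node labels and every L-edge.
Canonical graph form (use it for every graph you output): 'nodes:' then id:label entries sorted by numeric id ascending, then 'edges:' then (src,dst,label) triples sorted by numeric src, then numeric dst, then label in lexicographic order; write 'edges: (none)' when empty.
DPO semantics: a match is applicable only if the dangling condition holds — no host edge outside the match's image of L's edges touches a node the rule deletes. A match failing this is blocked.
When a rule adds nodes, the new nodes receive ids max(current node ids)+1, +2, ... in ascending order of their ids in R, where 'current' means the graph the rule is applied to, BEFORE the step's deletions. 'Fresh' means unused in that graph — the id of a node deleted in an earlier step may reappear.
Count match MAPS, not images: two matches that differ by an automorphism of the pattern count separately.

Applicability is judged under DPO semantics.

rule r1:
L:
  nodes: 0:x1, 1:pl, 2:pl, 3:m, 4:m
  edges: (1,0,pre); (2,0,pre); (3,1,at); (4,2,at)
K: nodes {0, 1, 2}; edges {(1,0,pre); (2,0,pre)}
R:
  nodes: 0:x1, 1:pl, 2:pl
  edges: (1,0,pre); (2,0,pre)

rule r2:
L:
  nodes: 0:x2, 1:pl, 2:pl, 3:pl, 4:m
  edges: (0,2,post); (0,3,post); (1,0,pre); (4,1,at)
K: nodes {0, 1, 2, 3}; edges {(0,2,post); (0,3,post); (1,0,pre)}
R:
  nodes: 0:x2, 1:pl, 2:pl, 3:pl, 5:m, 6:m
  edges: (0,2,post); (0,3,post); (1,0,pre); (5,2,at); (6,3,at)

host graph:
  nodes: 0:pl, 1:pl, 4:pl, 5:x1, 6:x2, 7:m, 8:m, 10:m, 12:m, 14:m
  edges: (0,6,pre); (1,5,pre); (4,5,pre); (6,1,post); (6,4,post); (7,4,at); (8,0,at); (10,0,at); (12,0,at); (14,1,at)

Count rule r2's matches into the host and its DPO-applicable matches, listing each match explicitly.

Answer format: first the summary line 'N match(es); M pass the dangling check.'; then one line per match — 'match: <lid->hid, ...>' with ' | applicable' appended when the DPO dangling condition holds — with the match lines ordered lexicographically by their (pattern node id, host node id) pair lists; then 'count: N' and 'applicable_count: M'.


6 match(es); 6 pass the dangling check.
match: 0->6, 1->0, 2->1, 3->4, 4->8 | applicable
match: 0->6, 1->0, 2->1, 3->4, 4->10 | applicable
match: 0->6, 1->0, 2->1, 3->4, 4->12 | applicable
match: 0->6, 1->0, 2->4, 3->1, 4->8 | applicable
match: 0->6, 1->0, 2->4, 3->1, 4->10 | applicable
match: 0->6, 1->0, 2->4, 3->1, 4->12 | applicable
count: 6
applicable_count: 6


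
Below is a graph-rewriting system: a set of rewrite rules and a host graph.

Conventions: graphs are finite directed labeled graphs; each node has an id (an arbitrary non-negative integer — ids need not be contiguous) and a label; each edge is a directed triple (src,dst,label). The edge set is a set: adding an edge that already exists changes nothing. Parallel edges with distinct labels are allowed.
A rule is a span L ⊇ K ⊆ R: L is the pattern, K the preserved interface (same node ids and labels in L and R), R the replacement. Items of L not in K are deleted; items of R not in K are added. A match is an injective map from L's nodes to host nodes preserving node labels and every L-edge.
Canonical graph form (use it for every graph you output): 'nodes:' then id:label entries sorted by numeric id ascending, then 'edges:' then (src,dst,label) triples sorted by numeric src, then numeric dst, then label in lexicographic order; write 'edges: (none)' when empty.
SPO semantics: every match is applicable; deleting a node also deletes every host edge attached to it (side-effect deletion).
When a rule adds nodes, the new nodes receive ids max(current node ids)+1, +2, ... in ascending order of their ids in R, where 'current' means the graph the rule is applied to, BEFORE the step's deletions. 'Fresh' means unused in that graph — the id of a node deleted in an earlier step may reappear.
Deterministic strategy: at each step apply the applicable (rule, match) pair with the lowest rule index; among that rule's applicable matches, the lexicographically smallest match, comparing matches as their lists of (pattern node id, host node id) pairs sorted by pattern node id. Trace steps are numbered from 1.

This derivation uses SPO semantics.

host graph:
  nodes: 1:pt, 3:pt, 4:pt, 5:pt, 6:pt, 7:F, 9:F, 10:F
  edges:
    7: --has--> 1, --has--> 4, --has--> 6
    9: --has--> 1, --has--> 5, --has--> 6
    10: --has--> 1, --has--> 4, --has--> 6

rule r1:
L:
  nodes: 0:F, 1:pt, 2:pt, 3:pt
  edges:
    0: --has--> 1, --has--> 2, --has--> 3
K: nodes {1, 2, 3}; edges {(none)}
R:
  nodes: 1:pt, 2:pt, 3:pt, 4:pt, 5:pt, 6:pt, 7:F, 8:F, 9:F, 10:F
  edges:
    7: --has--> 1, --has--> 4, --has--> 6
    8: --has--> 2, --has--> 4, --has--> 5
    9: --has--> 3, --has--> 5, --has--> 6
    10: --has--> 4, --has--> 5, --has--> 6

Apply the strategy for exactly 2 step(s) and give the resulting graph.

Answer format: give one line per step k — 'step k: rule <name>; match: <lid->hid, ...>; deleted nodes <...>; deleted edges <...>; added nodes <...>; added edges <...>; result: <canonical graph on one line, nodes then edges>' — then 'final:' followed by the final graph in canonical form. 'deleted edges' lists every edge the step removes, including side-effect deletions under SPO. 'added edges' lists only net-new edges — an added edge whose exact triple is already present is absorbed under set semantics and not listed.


step 1: rule r1; match: 0->7, 1->1, 2->4, 3->6; deleted nodes 7; deleted edges (7,1,has); (7,4,has); (7,6,has); added nodes 11, 12, 13, 14, 15, 16, 17; added edges (14,1,has); (14,11,has); (14,13,has); (15,4,has); (15,11,has); (15,12,has); (16,6,has); (16,12,has); (16,13,has); (17,11,has); (17,12,has); (17,13,has); result: nodes: 1:pt, 3:pt, 4:pt, 5:pt, 6:pt, 9:F, 10:F, 11:pt, 12:pt, 13:pt, 14:F, 15:F, 16:F, 17:F edges: (9,1,has); (9,5,has); (9,6,has); (10,1,has); (10,4,has); (10,6,has); (14,1,has); (14,11,has); (14,13,has); (15,4,has); (15,11,has); (15,12,has); (16,6,has); (16,12,has); (16,13,has); (17,11,has); (17,12,has); (17,13,has)
step 2: rule r1; match: 0->9, 1->1, 2->5, 3->6; deleted nodes 9; deleted edges (9,1,has); (9,5,has); (9,6,has); added nodes 18, 19, 20, 21, 22, 23, 24; added edges (21,1,has); (21,18,has); (21,20,has); (22,5,has); (22,18,has); (22,19,has); (23,6,has); (23,19,has); (23,20,has); (24,18,has); (24,19,has); (24,20,has); result: nodes: 1:pt, 3:pt, 4:pt, 5:pt, 6:pt, 10:F, 11:pt, 12:pt, 13:pt, 14:F, 15:F, 16:F, 17:F, 18:pt, 19:pt, 20:pt, 21:F, 22:F, 23:F, 24:F edges: (10,1,has); (10,4,has); (10,6,has); (14,1,has); (14,11,has); (14,13,has); (15,4,has); (15,11,has); (15,12,has); (16,6,has); (16,12,has); (16,13,has); (17,11,has); (17,12,has); (17,13,has); (21,1,has); (21,18,has); (21,20,has); (22,5,has); (22,18,has); (22,19,has); (23,6,has); (23,19,has); (23,20,has); (24,18,has); (24,19,has); (24,20,has)
final:
nodes: 1:pt, 3:pt, 4:pt, 5:pt, 6:pt, 10:F, 11:pt, 12:pt, 13:pt, 14:F, 15:F, 16:F, 17:F, 18:pt, 19:pt, 20:pt, 21:F, 22:F, 23:F, 24:F
edges: (10,1,has); (10,4,has); (10,6,has); (14,1,has); (14,11,has); (14,13,has); (15,4,has); (15,11,has); (15,12,has); (16,6,has); (16,12,has); (16,13,has); (17,11,has); (17,12,has); (17,13,has); (21,1,has); (21,18,has); (21,20,has); (22,5,has); (22,18,has); (22,19,has); (23,6,has); (23,19,has); (23,20,has); (24,18,has); (24,19,has); (24,20,has)


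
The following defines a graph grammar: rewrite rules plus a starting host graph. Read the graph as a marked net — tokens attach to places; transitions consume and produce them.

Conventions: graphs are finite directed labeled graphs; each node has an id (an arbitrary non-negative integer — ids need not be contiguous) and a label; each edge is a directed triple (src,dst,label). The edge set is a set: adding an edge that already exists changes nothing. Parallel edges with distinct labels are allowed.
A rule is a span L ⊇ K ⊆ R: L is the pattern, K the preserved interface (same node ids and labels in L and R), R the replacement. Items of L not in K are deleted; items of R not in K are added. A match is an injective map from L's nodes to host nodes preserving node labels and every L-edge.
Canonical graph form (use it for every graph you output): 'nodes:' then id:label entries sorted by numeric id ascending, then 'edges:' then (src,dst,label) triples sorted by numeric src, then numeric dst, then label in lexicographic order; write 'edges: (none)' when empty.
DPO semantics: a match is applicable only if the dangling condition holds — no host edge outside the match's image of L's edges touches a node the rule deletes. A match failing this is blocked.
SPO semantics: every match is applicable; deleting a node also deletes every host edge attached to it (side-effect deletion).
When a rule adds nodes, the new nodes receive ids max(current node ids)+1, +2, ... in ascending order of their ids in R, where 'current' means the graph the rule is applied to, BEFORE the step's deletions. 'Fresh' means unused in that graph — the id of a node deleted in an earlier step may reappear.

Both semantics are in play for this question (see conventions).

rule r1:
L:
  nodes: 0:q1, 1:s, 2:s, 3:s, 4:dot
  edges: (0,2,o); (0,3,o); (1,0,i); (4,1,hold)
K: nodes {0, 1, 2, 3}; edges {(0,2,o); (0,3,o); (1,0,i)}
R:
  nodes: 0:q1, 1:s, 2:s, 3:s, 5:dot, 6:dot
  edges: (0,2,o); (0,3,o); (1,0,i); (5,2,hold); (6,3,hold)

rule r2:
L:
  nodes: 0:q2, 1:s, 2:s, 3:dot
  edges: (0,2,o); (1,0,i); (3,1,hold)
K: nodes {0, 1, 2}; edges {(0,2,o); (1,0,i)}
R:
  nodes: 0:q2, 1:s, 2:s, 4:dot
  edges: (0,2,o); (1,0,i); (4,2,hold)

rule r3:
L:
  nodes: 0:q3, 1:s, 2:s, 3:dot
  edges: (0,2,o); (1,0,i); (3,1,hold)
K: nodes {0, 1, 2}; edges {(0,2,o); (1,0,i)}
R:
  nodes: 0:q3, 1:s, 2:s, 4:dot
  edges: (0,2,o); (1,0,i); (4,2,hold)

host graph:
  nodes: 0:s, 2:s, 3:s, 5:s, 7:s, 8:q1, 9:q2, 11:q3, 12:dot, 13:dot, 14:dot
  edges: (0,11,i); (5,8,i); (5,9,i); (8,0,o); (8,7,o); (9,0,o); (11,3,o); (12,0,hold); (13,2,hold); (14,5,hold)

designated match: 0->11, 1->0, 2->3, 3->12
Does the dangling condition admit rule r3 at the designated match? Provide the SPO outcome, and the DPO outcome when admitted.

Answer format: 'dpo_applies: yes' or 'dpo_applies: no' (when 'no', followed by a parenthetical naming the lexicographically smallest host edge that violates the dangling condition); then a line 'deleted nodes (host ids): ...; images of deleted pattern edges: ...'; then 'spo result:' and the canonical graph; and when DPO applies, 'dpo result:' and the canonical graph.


dpo_applies: yes
deleted nodes (host ids): 12; images of deleted pattern edges: (12,0,hold)
spo result:
nodes: 0:s, 2:s, 3:s, 5:s, 7:s, 8:q1, 9:q2, 11:q3, 13:dot, 14:dot, 15:dot
edges: (0,11,i); (5,8,i); (5,9,i); (8,0,o); (8,7,o); (9,0,o); (11,3,o); (13,2,hold); (14,5,hold); (15,3,hold)
dpo result:
nodes: 0:s, 2:s, 3:s, 5:s, 7:s, 8:q1, 9:q2, 11:q3, 13:dot, 14:dot, 15:dot
edges: (0,11,i); (5,8,i); (5,9,i); (8,0,o); (8,7,o); (9,0,o); (11,3,o); (13,2,hold); (14,5,hold); (15,3,hold)


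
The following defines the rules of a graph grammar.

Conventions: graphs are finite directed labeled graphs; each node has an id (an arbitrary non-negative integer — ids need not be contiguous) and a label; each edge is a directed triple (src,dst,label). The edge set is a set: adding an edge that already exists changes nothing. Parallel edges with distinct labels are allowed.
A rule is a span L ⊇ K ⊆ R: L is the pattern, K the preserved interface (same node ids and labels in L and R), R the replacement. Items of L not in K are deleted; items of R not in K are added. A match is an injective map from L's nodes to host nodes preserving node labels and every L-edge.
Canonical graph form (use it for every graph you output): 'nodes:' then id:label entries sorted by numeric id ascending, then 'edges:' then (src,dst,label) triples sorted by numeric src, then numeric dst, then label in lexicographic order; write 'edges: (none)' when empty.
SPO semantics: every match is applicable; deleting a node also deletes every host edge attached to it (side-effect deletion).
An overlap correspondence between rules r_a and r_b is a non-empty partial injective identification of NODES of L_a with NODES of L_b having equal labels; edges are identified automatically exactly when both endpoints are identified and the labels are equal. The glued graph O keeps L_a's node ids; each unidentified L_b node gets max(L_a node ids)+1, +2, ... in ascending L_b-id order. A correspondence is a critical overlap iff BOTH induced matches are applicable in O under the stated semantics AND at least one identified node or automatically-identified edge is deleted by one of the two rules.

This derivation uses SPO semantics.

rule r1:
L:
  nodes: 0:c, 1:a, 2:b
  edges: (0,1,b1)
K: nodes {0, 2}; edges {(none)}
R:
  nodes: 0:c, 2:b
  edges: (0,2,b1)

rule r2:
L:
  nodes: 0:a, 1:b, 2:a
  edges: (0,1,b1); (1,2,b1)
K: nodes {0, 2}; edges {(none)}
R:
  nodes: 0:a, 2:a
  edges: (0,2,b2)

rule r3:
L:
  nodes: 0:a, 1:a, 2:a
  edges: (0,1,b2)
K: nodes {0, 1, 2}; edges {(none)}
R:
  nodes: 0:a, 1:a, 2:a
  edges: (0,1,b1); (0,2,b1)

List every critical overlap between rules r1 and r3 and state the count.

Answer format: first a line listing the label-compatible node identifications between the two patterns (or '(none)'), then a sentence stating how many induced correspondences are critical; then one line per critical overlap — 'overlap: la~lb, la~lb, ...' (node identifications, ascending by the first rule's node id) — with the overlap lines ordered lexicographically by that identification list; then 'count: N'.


label-compatible node identifications between L(r1) and L(r3): 1~0, 1~1, 1~2
3 of the induced correspondences are critical overlaps of r1 and r3.
overlap: 1~0
overlap: 1~1
overlap: 1~2
count: 3


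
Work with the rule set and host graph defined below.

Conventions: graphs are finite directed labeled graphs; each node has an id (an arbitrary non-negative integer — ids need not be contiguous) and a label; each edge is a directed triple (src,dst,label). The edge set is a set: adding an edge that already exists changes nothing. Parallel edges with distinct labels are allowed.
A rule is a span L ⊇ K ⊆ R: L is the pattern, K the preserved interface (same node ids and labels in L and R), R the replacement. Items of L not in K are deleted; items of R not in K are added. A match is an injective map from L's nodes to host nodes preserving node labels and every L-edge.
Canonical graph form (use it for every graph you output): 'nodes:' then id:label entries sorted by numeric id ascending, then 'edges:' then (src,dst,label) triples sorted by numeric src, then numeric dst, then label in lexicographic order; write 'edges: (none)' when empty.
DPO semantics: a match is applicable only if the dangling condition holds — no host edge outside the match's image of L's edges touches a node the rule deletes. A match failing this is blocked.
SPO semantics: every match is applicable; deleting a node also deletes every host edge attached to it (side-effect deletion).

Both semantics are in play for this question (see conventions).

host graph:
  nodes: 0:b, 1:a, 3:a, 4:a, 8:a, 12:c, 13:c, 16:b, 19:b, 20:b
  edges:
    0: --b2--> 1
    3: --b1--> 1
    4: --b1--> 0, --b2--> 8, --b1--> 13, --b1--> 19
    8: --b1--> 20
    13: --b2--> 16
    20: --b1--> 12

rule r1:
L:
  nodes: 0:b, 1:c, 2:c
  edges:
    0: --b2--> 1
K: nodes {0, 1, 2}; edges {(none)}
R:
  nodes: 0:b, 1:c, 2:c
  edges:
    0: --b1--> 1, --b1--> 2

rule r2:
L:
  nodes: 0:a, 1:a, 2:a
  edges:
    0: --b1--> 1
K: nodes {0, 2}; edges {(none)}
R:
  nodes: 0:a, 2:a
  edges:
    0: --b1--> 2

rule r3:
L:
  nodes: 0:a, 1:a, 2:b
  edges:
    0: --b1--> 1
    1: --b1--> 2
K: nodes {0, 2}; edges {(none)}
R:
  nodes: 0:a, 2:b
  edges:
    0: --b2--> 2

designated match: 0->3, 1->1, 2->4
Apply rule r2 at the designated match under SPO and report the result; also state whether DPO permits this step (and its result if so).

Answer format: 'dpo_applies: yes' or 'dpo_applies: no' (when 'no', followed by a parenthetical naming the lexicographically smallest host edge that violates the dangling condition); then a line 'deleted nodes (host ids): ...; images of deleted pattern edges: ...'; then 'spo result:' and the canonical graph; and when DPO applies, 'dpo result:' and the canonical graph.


dpo_applies: no
(the rule deletes node 1, which keeps host edge (0,1,b2) outside the match image — the dangling condition fails, DPO blocks; SPO proceeds and side-deletes such edges)
deleted nodes (host ids): 1; images of deleted pattern edges: (3,1,b1)
spo result:
nodes: 0:b, 3:a, 4:a, 8:a, 12:c, 13:c, 16:b, 19:b, 20:b
edges: (3,4,b1); (4,0,b1); (4,8,b2); (4,13,b1); (4,19,b1); (8,20,b1); (13,16,b2); (20,12,b1)


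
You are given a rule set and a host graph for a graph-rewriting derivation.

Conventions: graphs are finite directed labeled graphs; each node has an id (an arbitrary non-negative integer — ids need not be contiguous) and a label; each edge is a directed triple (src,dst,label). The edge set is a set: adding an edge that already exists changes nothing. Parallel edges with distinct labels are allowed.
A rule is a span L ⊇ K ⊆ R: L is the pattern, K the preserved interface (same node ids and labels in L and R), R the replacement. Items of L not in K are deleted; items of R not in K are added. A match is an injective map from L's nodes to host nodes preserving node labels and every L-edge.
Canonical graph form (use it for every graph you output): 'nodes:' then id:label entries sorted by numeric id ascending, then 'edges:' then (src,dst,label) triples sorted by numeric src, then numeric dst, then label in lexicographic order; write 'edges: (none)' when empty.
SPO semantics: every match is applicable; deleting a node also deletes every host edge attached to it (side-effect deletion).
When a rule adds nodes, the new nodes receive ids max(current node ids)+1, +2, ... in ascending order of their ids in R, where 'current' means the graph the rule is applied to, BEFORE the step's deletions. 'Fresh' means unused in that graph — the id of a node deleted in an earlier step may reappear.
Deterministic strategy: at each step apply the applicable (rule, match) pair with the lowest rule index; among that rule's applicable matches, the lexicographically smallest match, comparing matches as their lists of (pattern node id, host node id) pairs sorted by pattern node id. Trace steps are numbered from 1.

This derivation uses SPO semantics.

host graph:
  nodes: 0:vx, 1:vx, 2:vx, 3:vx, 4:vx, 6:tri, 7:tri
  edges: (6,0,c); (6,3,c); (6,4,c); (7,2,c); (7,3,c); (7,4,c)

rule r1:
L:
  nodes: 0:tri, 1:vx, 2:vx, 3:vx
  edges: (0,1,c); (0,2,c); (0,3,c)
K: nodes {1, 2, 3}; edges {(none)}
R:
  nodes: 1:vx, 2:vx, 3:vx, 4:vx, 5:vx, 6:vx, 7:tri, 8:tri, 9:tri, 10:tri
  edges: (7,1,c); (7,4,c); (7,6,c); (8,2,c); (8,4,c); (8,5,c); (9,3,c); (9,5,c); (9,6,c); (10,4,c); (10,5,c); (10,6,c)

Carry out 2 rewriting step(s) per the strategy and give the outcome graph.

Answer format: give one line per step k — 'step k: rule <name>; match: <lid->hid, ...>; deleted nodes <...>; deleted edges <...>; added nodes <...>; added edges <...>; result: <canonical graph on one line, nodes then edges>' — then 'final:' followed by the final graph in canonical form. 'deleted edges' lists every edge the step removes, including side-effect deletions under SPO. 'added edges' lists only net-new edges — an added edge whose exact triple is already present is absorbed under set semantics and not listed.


step 1: rule r1; match: 0->6, 1->0, 2->3, 3->4; deleted nodes 6; deleted edges (6,0,c); (6,3,c); (6,4,c); added nodes 8, 9, 10, 11, 12, 13, 14; added edges (11,0,c); (11,8,c); (11,10,c); (12,3,c); (12,8,c); (12,9,c); (13,4,c); (13,9,c); (13,10,c); (14,8,c); (14,9,c); (14,10,c); result: nodes: 0:vx, 1:vx, 2:vx, 3:vx, 4:vx, 7:tri, 8:vx, 9:vx, 10:vx, 11:tri, 12:tri, 13:tri, 14:tri edges: (7,2,c); (7,3,c); (7,4,c); (11,0,c); (11,8,c); (11,10,c); (12,3,c); (12,8,c); (12,9,c); (13,4,c); (13,9,c); (13,10,c); (14,8,c); (14,9,c); (14,10,c)
step 2: rule r1; match: 0->7, 1->2, 2->3, 3->4; deleted nodes 7; deleted edges (7,2,c); (7,3,c); (7,4,c); added nodes 15, 16, 17, 18, 19, 20, 21; added edges (18,2,c); (18,15,c); (18,17,c); (19,3,c); (19,15,c); (19,16,c); (20,4,c); (20,16,c); (20,17,c); (21,15,c); (21,16,c); (21,17,c); result: nodes: 0:vx, 1:vx, 2:vx, 3:vx, 4:vx, 8:vx, 9:vx, 10:vx, 11:tri, 12:tri, 13:tri, 14:tri, 15:vx, 16:vx, 17:vx, 18:tri, 19:tri, 20:tri, 21:tri edges: (11,0,c); (11,8,c); (11,10,c); (12,3,c); (12,8,c); (12,9,c); (13,4,c); (13,9,c); (13,10,c); (14,8,c); (14,9,c); (14,10,c); (18,2,c); (18,15,c); (18,17,c); (19,3,c); (19,15,c); (19,16,c); (20,4,c); (20,16,c); (20,17,c); (21,15,c); (21,16,c); (21,17,c)
final:
nodes: 0:vx, 1:vx, 2:vx, 3:vx, 4:vx, 8:vx, 9:vx, 10:vx, 11:tri, 12:tri, 13:tri, 14:tri, 15:vx, 16:vx, 17:vx, 18:tri, 19:tri, 20:tri, 21:tri
edges: (11,0,c); (11,8,c); (11,10,c); (12,3,c); (12,8,c); (12,9,c); (13,4,c); (13,9,c); (13,10,c); (14,8,c); (14,9,c); (14,10,c); (18,2,c); (18,15,c); (18,17,c); (19,3,c); (19,15,c); (19,16,c); (20,4,c); (20,16,c); (20,17,c); (21,15,c); (21,16,c); (21,17,c)


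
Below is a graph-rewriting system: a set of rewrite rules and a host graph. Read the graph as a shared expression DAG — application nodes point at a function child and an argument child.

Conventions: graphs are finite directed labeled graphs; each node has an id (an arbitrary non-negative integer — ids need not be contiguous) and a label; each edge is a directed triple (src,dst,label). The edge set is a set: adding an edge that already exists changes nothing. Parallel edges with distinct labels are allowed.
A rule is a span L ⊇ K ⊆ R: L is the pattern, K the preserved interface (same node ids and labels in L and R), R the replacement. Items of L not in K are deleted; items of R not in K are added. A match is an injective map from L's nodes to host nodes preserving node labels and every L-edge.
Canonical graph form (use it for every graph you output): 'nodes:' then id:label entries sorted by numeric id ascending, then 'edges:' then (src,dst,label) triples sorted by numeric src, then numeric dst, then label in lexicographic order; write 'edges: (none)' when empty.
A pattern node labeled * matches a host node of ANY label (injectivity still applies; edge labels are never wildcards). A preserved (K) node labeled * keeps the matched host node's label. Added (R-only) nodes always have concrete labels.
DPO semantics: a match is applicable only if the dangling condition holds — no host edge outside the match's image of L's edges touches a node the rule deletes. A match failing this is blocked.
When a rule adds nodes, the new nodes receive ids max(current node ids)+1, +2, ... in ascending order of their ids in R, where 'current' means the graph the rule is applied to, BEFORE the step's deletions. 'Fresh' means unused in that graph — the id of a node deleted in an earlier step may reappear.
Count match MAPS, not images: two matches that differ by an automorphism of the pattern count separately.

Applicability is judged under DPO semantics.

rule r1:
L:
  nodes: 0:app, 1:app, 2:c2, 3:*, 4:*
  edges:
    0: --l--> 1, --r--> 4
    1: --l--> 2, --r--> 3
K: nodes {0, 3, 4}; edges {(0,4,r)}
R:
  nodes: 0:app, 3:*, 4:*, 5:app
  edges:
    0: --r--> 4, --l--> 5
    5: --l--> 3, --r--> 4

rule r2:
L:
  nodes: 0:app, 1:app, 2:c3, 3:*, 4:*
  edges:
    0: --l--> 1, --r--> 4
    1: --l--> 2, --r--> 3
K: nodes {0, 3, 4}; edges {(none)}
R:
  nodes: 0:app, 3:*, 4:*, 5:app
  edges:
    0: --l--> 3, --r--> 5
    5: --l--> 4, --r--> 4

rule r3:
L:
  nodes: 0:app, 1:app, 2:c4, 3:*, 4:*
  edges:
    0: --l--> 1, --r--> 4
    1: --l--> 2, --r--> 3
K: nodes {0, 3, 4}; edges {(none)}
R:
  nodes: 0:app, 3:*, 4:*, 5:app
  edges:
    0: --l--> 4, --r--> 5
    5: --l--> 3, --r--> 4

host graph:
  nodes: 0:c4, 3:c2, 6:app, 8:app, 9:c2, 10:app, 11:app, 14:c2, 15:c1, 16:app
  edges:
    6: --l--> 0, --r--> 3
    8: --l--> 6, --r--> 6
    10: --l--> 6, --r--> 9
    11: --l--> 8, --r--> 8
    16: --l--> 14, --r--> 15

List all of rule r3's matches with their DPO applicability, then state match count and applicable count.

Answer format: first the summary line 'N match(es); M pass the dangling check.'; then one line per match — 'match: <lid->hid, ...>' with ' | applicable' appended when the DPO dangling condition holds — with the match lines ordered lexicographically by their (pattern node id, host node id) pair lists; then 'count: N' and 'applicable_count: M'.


1 match(es); 0 pass the dangling check.
match: 0->10, 1->6, 2->0, 3->3, 4->9
count: 1
applicable_count: 0
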